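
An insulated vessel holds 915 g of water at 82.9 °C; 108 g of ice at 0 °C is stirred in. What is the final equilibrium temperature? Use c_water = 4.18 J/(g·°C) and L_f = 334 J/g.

Let T be the final temperature. ΣQ_i = 0:
latent heat to melt: 108×334 = 36072
  warm the meltwater: 451.44 T
  water: 3824.7(T − 82.9)
4276.1 T = 317068 − 36072 = 280996
T ≈ 65.71 °C. Since T > 0 °C, the all-ice-melts assumption holds.

T_f ≈ 65.7 °C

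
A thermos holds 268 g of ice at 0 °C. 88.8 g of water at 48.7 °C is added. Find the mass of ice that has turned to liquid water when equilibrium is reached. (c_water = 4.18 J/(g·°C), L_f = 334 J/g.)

m_melted ≈ 54.1 g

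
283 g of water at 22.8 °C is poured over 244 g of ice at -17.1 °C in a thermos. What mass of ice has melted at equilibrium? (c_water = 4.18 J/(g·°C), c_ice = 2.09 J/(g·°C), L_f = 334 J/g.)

Heat available from the water dropping to 0 °C: 283×4.18×22.8 = 26971 J.
Of that, 244×2.09×17.1 = 8720.3 J goes to bring the ice to 0 °C, leaving 18251 J.
Melting all 244 g of ice would need 244×334 = 81496 J.
Since 18251 < 81496 J, not all the ice melts; equilibrium is at 0 °C.
Mass melted = 18251/334 ≈ 54.64 g.

m_melted ≈ 54.6 g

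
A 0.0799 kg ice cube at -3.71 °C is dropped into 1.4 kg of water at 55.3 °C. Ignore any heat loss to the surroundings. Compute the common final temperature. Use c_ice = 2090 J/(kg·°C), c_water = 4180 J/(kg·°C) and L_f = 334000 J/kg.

Net heat exchanged in the isolated system is zero:
warm ice to 0 °C: 0.0799·2090·(0 − (-3.71)) = 619.54
  latent heat to melt: 0.0799·334000 = 26687
  meltwater 0→T: 0.0799·4180·T = 333.98 T
  water: 5852(T − 55.3)
6186 T = 323616 − 27306 = 296309
T ≈ 47.90 °C. Since T > 0 °C, the all-ice-melts assumption holds.

T_f ≈ 47.9 °C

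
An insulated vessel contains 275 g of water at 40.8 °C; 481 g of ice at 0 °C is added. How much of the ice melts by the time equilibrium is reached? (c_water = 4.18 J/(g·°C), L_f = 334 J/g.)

Water can give up m c ΔT = 275·4.18·40.8 = 46900 J before reaching 0 °C.
Melting all 481 g of ice would need 481·334 = 160654 J.
That's not enough to melt it all — equilibrium is at 0 °C with ice remaining.
Mass melted = 46900/334 ≈ 140.4 g.

m_melted ≈ 140 g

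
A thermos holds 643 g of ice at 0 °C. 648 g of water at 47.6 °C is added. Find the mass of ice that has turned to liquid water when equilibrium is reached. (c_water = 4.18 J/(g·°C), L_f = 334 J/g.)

m_melted ≈ 386 g

Heat available from the water dropping to 0 °C: 648·4.18·47.6 = 128931 J.
To melt every bit of ice: 643·334 = 214762 J.
Since 128931 < 214762 J, not all the ice melts; equilibrium is at 0 °C.
m_melt = 128931 / L_f = 386 g.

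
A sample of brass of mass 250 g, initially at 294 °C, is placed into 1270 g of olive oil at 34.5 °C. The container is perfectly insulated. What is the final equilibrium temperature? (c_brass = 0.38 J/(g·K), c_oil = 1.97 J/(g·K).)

T_f ≈ 44.0 °C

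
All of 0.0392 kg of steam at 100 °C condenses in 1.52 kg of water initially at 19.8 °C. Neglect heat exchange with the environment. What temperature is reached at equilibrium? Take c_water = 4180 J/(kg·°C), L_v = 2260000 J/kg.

T_f ≈ 35.4 °C

Heat gained plus heat lost sum to zero:
condense steam: −0.0392×2260000 = −88592
  condensed water 100 °C→T: 163.86(T − 100)
  water warms: 1.52×4180×(T − 19.8) = 6353.6(T − 19.8)
6517.5 T = 88592 + 16386 + 125801 = 230779
T ≈ 35.41 °C — below 100 °C, confirming all the steam condensed.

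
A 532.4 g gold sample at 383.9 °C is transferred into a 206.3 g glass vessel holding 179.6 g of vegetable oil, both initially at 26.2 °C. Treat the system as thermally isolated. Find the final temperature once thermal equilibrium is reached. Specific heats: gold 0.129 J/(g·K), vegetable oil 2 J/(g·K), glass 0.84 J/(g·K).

Heat gained plus heat lost sum to zero:
532.4·0.129·(T − 383.9) + 179.6·2·(T − 26.2) + 206.3·0.84·(T − 26.2) = 0
68.68(T − 383.9) + 359.2(T − 26.2) + 173.29(T − 26.2) = 0
601.17 T = 40317
T = 40317/601.17 ≈ 67.06 °C

T_f ≈ 67.1 °C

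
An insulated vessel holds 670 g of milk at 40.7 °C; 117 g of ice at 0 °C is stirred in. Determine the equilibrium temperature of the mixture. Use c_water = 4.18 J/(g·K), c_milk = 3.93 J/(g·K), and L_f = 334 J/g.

T_f ≈ 21.8 °C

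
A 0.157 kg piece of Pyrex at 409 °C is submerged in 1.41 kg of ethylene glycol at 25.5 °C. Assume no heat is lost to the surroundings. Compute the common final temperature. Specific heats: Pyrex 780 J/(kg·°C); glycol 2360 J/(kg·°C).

With ΣQ=0 the equilibrium temperature is the m·c-weighted mean:
T_f = (122.46·409 + 3327.6·25.5) / (122.46 + 3327.6)
    = 134940 / 3450.1 ≈ 39.11 °C

T_f ≈ 39.1 °C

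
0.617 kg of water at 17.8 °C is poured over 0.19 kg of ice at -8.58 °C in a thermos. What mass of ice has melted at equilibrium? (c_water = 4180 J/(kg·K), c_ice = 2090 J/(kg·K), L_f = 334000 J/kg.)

m_melted ≈ 0.127 kg

Water can give up m c ΔT = 0.617·4180·17.8 = 45907 J before reaching 0 °C.
Warming the ice to 0 °C takes 0.19·2090·8.58 = 3407.1 J, leaving 42500 J for melting.
Fully melting the ice requires m_ice L_f = 0.19·334000 = 63460 J.
That's not enough to melt it all — equilibrium is at 0 °C with ice remaining.
m_melted·334000 = 42500  ⇒  m_melted ≈ 0.1272 kg.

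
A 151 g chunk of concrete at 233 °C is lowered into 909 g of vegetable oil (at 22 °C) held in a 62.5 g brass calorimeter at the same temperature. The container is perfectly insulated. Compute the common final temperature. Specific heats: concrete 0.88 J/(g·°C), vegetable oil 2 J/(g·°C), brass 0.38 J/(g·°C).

T_f ≈ 36.2 °C

Taking heat into each body as positive, Σ m c ΔT = 0:
151·0.88·(T − 233) + 909·2·(T − 22) + 62.5·0.38·(T − 22) = 0
(132.88 + 1818 + 23.75) T = 132.88·233 + 1818·22 + 23.75·22
T = 71480/1974.6 ≈ 36.20 °C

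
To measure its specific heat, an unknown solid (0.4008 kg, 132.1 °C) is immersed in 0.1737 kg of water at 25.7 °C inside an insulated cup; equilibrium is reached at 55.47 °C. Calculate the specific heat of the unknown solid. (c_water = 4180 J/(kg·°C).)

c ≈ 704 J/(kg·°C)

m_s c (T_s − T_f) = m_water c_water (T_f − T_0):
0.4008×c×(132.1 − 55.47) = 0.1737×4180×(55.47 − 25.7)
30.71 c = 21615  ⇒  c ≈ 703.8 J/(kg·°C)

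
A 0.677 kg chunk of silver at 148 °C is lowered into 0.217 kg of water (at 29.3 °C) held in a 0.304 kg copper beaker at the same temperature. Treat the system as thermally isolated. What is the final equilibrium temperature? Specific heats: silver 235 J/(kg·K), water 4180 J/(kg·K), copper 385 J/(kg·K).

T_f ≈ 45.3 °C

Heat gained plus heat lost sum to zero:
0.677*235*(T − 148) + 0.217*4180*(T − 29.3) + 0.304*385*(T − 29.3) = 0
159.09(T − 148) + 907.06(T − 29.3) + 117.04(T − 29.3) = 0
(159.09 + 907.06 + 117.04) T = 159.09*148 + 907.06*29.3 + 117.04*29.3
T ≈ 45.26 °C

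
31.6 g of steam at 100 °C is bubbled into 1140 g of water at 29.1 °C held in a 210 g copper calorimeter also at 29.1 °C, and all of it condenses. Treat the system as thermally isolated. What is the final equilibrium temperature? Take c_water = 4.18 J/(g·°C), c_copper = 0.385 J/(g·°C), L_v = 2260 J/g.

Let T be the final temperature. ΣQ_i = 0:
condense steam: −31.6·2260 = −71416
  condensed water 100 °C→T: 132.09(T − 100)
  water warms: 1140·4.18·(T − 29.1) = 4765.2(T − 29.1)
  copper cup: 210·0.385·(T − 29.1) = 80.85(T − 29.1)
4978.1 T = 71416 + 13209 + 141020 = 225645
T ≈ 45.33 °C — below 100 °C, confirming all the steam condensed.

T_f ≈ 45.3 °C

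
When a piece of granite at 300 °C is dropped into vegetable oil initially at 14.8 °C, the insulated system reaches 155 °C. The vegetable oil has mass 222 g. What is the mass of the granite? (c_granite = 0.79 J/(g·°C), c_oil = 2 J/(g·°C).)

m ≈ 543 g

Let T be the final temperature. ΣQ_i = 0:
m·0.79·(155 − 300) + 222·2·(155 − 14.8) = 0
-114.55 m = -62249
m = -62249/-114.55 ≈ 543.4 g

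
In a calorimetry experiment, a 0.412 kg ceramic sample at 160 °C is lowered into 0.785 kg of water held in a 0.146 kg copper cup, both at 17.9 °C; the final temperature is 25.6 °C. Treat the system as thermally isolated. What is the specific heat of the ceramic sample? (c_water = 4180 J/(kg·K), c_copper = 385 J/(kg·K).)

c ≈ 464 J/(kg·K)

Conservation of energy gives ΣQ = 0:
0.412×c×(25.6 − 160) + 0.785×4180×(25.6 − 17.9) + 0.146×385×(25.6 − 17.9) = 0
-55.37 c = -25699
c = -25699/-55.37 ≈ 464.1 J/(kg·K)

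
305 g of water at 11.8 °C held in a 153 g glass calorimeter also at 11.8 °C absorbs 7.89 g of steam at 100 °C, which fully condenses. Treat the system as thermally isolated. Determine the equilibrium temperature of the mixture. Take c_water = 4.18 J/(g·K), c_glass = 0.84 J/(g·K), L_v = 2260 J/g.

T_f ≈ 26.2 °C

Taking heat into each body as positive, Σ m c ΔT = 0:
condense steam: −7.89·2260 = −17831; condensed water 100 °C→T: 32.98(T − 100); water warms: 305·4.18·(T − 11.8) = 1274.9(T − 11.8); cup: 128.52(T − 11.8)
1436.4 T = 17831 + 3298 + 16560 = 37690
T ≈ 26.24 °C (< 100 °C, so full condensation is consistent).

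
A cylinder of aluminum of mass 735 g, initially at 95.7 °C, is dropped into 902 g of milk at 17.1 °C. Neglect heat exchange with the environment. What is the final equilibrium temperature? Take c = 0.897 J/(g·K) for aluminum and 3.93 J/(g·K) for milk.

Net heat exchanged in the isolated system is zero:
735×0.897×(T − 95.7) + 902×3.93×(T − 17.1) = 0
(659.29 + 3544.9) T = 659.29×95.7 + 3544.9×17.1
T ≈ 29.43 °C

T_f ≈ 29.4 °C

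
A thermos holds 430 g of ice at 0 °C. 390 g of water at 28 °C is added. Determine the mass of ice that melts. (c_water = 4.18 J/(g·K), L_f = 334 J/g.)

m_melted ≈ 137 g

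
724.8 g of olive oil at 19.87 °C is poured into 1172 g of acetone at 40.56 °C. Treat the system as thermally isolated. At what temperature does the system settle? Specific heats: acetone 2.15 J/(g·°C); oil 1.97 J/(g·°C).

T_f ≈ 33.1 °C

Let T be the final temperature. ΣQ_i = 0:
1172·2.15·(T − 40.56) + 724.8·1.97·(T − 19.87) = 0
2519.8(T − 40.56) + 1427.9(T − 19.87) = 0
(2519.8 + 1427.9) T = 2519.8·40.56 + 1427.9·19.87
T = 130575 / 3947.7 = 33.1 °C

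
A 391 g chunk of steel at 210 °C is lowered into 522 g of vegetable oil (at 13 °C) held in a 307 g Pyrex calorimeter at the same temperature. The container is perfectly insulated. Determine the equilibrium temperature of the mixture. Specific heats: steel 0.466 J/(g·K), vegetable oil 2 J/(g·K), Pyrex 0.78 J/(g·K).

T_f ≈ 37.5 °C

With ΣQ=0 the equilibrium temperature is the m·c-weighted mean:
T_f = (182.21·210 + 1044·13 + 239.46·13) / (182.21 + 1044 + 239.46)
    = 54948 / 1465.7 ≈ 37.49 °C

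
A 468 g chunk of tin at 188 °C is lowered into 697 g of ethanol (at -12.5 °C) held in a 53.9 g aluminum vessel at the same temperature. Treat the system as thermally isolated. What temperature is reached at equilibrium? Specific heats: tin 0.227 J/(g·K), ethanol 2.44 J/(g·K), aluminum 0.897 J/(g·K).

Energy conservation, ΣQ = 0:
468·0.227·(T − 188) + 697·2.44·(T − (-12.5)) + 53.9·0.897·(T − (-12.5)) = 0
106.24(T − 188) + 1700.7(T − (-12.5)) + 48.35(T − (-12.5)) = 0
1855.3 T = -1890.5
T ≈ -1.02 °C

T_f ≈ -1.0 °C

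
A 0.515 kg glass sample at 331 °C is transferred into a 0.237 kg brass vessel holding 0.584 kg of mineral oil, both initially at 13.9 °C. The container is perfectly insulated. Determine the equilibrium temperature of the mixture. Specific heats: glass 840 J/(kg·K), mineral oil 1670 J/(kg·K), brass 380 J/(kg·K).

T_f is the heat-capacity-weighted average of the initial temperatures:
T_f = (432.6×331 + 975.28×13.9 + 90.06×13.9) / (432.6 + 975.28 + 90.06)
    = 157999 / 1497.9 ≈ 105.48 °C

T_f ≈ 105.5 °C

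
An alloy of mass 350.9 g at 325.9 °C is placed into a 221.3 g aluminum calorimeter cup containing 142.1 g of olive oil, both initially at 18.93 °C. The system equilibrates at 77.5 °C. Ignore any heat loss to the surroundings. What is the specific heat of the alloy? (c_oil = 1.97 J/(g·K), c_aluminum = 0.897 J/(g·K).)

Net heat exchanged in the isolated system is zero:
350.9·c·(77.5 − 325.9) + 142.1·1.97·(77.5 − 18.93) + 221.3·0.897·(77.5 − 18.93) = 0
-87164 c = -28022
c = -28022/-87164 ≈ 0.3215 J/(g·K)

c ≈ 0.321 J/(g·K)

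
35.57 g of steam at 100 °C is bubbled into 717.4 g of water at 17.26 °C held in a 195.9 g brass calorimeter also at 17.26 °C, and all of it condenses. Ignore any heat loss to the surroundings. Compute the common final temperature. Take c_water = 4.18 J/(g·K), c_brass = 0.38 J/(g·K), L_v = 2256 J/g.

T_f ≈ 46.0 °C

Heat gained plus heat lost sum to zero:
steam→water at 100 °C releases m L_v = 35.57×2256 = 80246
  condensate cools 100→T: 35.57×4.18×(T − 100) = 148.68(T − 100)
  original water: 2998.7(T − 17.26)
  brass cup: 195.9×0.38×(T − 17.26) = 74.44(T − 17.26)
3221.9 T = 80246 + 14868 + 53043 = 148157
T ≈ 45.99 °C (< 100 °C, so full condensation is consistent).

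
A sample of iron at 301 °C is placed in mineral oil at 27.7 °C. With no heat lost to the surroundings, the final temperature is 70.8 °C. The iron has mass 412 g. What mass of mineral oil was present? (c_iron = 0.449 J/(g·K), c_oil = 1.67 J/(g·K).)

Setting the total heat transfer to zero:
412·0.449·(70.8 − 301) + m·1.67·(70.8 − 27.7) = 0
71.98 m = 42584
m = 42584/71.98 ≈ 591.6 g

m ≈ 592 g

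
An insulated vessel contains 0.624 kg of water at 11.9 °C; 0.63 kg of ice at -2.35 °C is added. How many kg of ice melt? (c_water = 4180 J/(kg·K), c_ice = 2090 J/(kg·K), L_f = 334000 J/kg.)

Cooling the water to 0 °C releases 0.624×4180×11.9 = 31039 J.
Warming the ice to 0 °C takes 0.63×2090×2.35 = 3094.2 J, leaving 27945 J for melting.
Fully melting the ice requires m_ice L_f = 0.63×334000 = 210420 J.
Since 27945 < 210420 J, not all the ice melts; equilibrium is at 0 °C.
m_melt = 27945 / L_f = 0.08367 kg.

m_melted ≈ 0.0837 kg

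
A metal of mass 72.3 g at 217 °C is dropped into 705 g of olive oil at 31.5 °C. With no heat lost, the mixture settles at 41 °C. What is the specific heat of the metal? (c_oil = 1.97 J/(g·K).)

c ≈ 1.04 J/(g·K)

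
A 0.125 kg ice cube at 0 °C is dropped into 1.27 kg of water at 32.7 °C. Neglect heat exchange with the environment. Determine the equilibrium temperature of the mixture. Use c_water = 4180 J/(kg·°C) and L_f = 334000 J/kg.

T_f ≈ 22.6 °C

Conservation of energy gives ΣQ = 0:
melt ice: 0.125·334000 = 41750
  meltwater 0→T: 0.125·4180·T = 522.5 T
  water cools: 1.27·4180·(T − 32.7) = 5308.6(T − 32.7)
5831.1 T = 173591 − 41750 = 131841
T ≈ 22.61 °C — above 0 °C, consistent with complete melting.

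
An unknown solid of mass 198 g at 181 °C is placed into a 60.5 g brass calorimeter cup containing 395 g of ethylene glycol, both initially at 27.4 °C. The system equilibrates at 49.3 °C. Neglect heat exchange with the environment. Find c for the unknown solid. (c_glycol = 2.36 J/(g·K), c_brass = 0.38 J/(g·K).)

Energy conservation, ΣQ = 0:
198·c·(49.3 − 181) + 395·2.36·(49.3 − 27.4) + 60.5·0.38·(49.3 − 27.4) = 0
-26077 c = -20919
c = -20919/-26077 ≈ 0.8022 J/(g·K)

c ≈ 0.802 J/(g·K)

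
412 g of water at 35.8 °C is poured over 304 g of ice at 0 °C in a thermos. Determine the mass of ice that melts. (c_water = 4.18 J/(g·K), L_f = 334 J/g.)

m_melted ≈ 185 g

Heat available from the water dropping to 0 °C: 412×4.18×35.8 = 61653 J.
Fully melting the ice requires m_ice L_f = 304×334 = 101536 J.
That's not enough to melt it all — equilibrium is at 0 °C with ice remaining.
m_melted×334 = 61653  ⇒  m_melted ≈ 184.6 g.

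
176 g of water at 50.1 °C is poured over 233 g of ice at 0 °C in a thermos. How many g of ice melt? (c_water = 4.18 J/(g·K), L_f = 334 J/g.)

Heat available from the water dropping to 0 °C: 176×4.18×50.1 = 36858 J.
Melting all 233 g of ice would need 233×334 = 77822 J.
36858 J < 77822 J, so only part of the ice melts and the system sits at 0 °C.
Mass melted = 36858/334 ≈ 110.4 g.

m_melted ≈ 110 g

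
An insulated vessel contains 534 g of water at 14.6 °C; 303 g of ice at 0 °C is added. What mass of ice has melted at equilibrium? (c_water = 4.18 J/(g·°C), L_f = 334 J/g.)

m_melted ≈ 97.6 g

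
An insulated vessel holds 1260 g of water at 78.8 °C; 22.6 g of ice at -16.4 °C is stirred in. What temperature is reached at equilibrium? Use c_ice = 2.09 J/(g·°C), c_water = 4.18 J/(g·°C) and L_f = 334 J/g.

T_f ≈ 75.9 °C

Net heat exchanged in the isolated system is zero:
ice -16.4→0 °C: 22.6×2.09×16.4 = 774.64; melt ice: 22.6×334 = 7548.4; warm the meltwater: 94.47 T; water: 5266.8(T − 78.8)
5361.3 T = 415024 − 8323 = 406701
T ≈ 75.86 °C (positive, so assuming full melt was valid).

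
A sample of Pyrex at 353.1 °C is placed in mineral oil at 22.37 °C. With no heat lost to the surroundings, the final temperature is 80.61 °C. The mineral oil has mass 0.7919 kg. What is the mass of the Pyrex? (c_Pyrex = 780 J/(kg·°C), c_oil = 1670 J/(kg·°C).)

|Q_Pyrex| = |Q_oil|:
m×780×(353.1 − 80.61) = 0.7919×1670×(80.61 − 22.37)
212542 m = 77021  ⇒  m ≈ 0.3624 kg

m ≈ 0.362 kg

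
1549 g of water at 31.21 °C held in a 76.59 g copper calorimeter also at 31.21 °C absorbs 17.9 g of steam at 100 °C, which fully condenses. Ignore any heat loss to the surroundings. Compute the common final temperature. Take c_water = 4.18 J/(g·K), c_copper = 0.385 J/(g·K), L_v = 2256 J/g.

T_f ≈ 38.1 °C

Setting the total heat transfer to zero:
latent heat released on condensation: 17.9·2256 = 40382; condensed water 100 °C→T: 74.82(T − 100); water warms: 1549·4.18·(T − 31.21) = 6474.8(T − 31.21); cup: 29.49(T − 31.21)
6579.1 T = 40382 + 7482.2 + 202999 = 250864
T ≈ 38.13 °C — below 100 °C, confirming all the steam condensed.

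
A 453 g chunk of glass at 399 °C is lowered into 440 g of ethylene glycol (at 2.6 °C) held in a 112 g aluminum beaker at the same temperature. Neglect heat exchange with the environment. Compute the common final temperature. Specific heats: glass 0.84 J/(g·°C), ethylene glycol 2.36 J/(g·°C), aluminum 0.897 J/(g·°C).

T_f ≈ 101.9 °C

Let T be the final temperature. ΣQ_i = 0:
453×0.84×(T − 399) + 440×2.36×(T − 2.6) + 112×0.897×(T − 2.6) = 0
380.52(T − 399) + 1038.4(T − 2.6) + 100.46(T − 2.6) = 0
(380.52 + 1038.4 + 100.46) T = 380.52×399 + 1038.4×2.6 + 100.46×2.6
T = 154789 / 1519.4 = 102 °C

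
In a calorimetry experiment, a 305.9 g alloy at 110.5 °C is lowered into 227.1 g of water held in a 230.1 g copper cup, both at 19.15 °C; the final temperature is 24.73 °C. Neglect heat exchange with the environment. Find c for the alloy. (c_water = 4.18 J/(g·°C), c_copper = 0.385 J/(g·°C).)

c ≈ 0.221 J/(g·°C)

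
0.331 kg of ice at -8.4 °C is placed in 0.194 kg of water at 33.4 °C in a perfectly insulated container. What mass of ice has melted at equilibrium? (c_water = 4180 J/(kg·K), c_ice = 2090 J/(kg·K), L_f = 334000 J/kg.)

Heat available from the water dropping to 0 °C: 0.194×4180×33.4 = 27085 J.
Of that, 0.331×2090×8.4 = 5811 J goes to bring the ice to 0 °C, leaving 21274 J.
Fully melting the ice requires m_ice L_f = 0.331×334000 = 110554 J.
21274 J < 110554 J, so only part of the ice melts and the system sits at 0 °C.
Mass melted = 21274/334000 ≈ 0.06369 kg.

m_melted ≈ 0.0637 kg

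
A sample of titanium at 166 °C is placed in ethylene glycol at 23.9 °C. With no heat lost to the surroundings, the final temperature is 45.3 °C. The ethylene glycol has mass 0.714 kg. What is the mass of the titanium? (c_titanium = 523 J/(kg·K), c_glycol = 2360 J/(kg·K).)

m ≈ 0.571 kg

|Q_titanium| = |Q_glycol|:
m×523×(166 − 45.3) = 0.714×2360×(45.3 − 23.9)
63126 m = 36060  ⇒  m ≈ 0.5712 kg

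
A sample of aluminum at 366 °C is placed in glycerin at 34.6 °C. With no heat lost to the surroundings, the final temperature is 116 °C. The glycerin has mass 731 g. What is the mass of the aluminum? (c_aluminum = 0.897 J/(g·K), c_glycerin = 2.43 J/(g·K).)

Let T be the final temperature. ΣQ_i = 0:
m×0.897×(116 − 366) + 731×2.43×(116 − 34.6) = 0
-224.25 m = -144593
m = -144593/-224.25 ≈ 644.8 g

m ≈ 645 g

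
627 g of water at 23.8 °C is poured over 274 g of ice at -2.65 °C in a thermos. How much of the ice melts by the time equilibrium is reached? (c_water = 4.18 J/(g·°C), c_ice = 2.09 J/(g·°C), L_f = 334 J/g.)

m_melted ≈ 182 g

Cooling the water to 0 °C releases 627×4.18×23.8 = 62376 J.
Warming the ice to 0 °C takes 274×2.09×2.65 = 1517.5 J, leaving 60859 J for melting.
To melt every bit of ice: 274×334 = 91516 J.
Since 60859 < 91516 J, not all the ice melts; equilibrium is at 0 °C.
Mass melted = 60859/334 ≈ 182.2 g.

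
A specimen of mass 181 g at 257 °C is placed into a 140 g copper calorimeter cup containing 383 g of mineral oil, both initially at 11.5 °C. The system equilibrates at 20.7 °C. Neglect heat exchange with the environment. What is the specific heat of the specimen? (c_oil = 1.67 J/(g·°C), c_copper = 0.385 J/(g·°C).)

Heat gained plus heat lost sum to zero:
181×c×(20.7 − 257) + 383×1.67×(20.7 − 11.5) + 140×0.385×(20.7 − 11.5) = 0
-42770 c = -6380.3
c = -6380.3/-42770 ≈ 0.1492 J/(g·°C)

c ≈ 0.149 J/(g·°C)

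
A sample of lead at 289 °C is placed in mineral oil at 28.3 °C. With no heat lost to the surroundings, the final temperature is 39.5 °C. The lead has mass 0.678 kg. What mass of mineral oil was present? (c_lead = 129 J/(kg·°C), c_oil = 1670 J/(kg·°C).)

m ≈ 1.17 kg

Heat lost by the lead = heat gained by the oil:
0.678×129×(289 − 39.5) = m×1670×(39.5 − 28.3)
18704 m = 21822  ⇒  m ≈ 1.167 kg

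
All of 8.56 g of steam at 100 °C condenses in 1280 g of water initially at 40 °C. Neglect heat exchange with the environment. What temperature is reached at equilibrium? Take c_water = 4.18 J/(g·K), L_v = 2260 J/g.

T_f ≈ 44.0 °C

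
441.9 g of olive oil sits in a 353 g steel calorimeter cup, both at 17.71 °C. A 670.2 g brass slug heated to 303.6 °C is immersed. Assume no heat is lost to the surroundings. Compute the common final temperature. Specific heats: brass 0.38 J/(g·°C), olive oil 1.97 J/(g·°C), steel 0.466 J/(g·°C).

Let T be the final temperature. ΣQ_i = 0:
670.2*0.38*(T − 303.6) + 441.9*1.97*(T − 17.71) + 353*0.466*(T − 17.71) = 0
1289.7 T = 95650
T = 95650/1289.7 ≈ 74.16 °C

T_f ≈ 74.2 °C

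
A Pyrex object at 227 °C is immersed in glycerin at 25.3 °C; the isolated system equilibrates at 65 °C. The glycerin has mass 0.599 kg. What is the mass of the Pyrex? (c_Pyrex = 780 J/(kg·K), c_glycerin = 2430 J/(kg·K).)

m ≈ 0.457 kg

Conservation of energy gives ΣQ = 0:
m·780·(65 − 227) + 0.599·2430·(65 − 25.3) = 0
-126360 m = -57786
m = -57786/-126360 ≈ 0.4573 kg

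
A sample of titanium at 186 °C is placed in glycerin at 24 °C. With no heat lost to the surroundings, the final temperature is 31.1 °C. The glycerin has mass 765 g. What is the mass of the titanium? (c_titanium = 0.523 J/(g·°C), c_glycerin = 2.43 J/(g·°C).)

Net heat exchanged in the isolated system is zero:
m·0.523·(31.1 − 186) + 765·2.43·(31.1 − 24) = 0
-81.01 m = -13199
m = -13199/-81.01 ≈ 162.9 g

m ≈ 163 g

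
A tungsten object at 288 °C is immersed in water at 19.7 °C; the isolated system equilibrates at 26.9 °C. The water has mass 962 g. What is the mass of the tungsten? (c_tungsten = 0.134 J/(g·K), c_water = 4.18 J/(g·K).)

m ≈ 828 g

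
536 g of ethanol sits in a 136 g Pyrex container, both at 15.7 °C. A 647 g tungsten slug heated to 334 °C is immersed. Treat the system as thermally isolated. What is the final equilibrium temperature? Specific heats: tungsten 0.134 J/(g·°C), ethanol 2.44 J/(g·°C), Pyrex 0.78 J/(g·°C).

T_f ≈ 34.1 °C

Energy conservation, ΣQ = 0:
647*0.134*(T − 334) + 536*2.44*(T − 15.7) + 136*0.78*(T − 15.7) = 0
1500.6 T = 51156
T = 51156/1500.6 ≈ 34.09 °C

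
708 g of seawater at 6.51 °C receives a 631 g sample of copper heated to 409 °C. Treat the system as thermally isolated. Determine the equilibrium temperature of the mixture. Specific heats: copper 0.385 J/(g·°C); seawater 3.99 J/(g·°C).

T_f ≈ 38.4 °C

|Q_copper| = |Q_seawater|:
631×0.385×(409 − T) = 708×3.99×(T − 6.51)
242.94(409 − T) = 2824.9(T − 6.51)
3067.9 T = 117751  ⇒  T ≈ 38.38 °C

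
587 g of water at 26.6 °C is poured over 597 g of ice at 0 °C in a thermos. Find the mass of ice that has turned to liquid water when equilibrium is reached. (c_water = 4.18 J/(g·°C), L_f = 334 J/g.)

m_melted ≈ 195 g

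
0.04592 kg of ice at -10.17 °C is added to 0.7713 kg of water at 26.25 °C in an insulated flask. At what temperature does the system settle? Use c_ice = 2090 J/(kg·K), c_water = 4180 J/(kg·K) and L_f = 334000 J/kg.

Taking heat into each body as positive, Σ m c ΔT = 0:
warm ice to 0 °C: 0.04592·2090·(0 − (-10.17)) = 976.04; fusion: m_ice L_f = 0.04592·334000 = 15337; warm the meltwater: 191.95 T; water cools: 0.7713·4180·(T − 26.25) = 3224(T − 26.25)
3416 T = 84631 − 16313 = 68318
T ≈ 20.00 °C. Since T > 0 °C, the all-ice-melts assumption holds.

T_f ≈ 20.0 °C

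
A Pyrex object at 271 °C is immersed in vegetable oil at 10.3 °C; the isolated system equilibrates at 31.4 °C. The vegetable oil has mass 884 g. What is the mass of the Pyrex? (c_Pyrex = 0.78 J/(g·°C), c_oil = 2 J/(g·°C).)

Setting the total heat transfer to zero:
m·0.78·(31.4 − 271) + 884·2·(31.4 − 10.3) = 0
-186.89 m = -37305
m = -37305/-186.89 ≈ 199.6 g

m ≈ 200 g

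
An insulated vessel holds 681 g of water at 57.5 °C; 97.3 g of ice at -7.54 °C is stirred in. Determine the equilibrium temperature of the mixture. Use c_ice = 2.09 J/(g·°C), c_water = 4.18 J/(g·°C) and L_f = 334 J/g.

T_f ≈ 39.9 °C

Taking heat into each body as positive, Σ m c ΔT = 0:
ice -7.54→0 °C: 97.3·2.09·7.54 = 1533.3
  melt ice: 97.3·334 = 32498
  meltwater 0→T: 97.3·4.18·T = 406.71 T
  water: 2846.6(T − 57.5)
3253.3 T = 163678 − 34032 = 129647
T ≈ 39.85 °C (positive, so assuming full melt was valid).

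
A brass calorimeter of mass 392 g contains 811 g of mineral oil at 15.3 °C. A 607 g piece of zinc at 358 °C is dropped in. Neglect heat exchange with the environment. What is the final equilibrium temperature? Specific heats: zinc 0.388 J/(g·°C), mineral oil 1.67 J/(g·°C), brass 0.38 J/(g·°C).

T_f ≈ 61.7 °C

T_f is the heat-capacity-weighted average of the initial temperatures:
T_f = (235.52·358 + 1354.4·15.3 + 148.96·15.3) / (235.52 + 1354.4 + 148.96)
    = 107316 / 1738.8 ≈ 61.72 °C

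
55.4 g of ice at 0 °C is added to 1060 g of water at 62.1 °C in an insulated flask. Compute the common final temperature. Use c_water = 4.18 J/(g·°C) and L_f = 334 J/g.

T_f ≈ 55.0 °C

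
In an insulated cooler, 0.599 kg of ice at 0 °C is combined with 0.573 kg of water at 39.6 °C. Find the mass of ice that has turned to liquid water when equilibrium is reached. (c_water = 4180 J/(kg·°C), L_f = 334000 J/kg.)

m_melted ≈ 0.284 kg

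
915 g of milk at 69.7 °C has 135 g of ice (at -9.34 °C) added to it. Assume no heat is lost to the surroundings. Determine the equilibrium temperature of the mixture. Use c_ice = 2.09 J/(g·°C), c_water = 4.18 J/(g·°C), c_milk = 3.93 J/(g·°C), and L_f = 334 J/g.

T_f ≈ 48.8 °C

Setting the total heat transfer to zero:
ice -9.34→0 °C: 135×2.09×9.34 = 2635.3
  latent heat to melt: 135×334 = 45090
  meltwater 0→T: 135×4.18×T = 564.3 T
  milk cools: 915×3.93×(T − 69.7) = 3596(T − 69.7)
4160.2 T = 250638 − 47725 = 202912
T ≈ 48.77 °C. Since T > 0 °C, the all-ice-melts assumption holds.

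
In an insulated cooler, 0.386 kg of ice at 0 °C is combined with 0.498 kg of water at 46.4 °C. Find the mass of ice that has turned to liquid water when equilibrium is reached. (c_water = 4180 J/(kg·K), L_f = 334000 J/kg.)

m_melted ≈ 0.289 kg

Water can give up m c ΔT = 0.498·4180·46.4 = 96588 J before reaching 0 °C.
Melting all 0.386 kg of ice would need 0.386·334000 = 128924 J.
Since 96588 < 128924 J, not all the ice melts; equilibrium is at 0 °C.
m_melted·334000 = 96588  ⇒  m_melted ≈ 0.2892 kg.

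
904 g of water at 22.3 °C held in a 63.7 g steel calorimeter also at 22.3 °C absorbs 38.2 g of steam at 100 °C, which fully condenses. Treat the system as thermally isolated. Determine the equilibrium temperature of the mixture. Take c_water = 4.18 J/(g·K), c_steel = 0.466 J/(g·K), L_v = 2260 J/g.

Taking heat into each body as positive, Σ m c ΔT = 0:
latent heat released on condensation: 38.2·2260 = 86332
  condensate cools 100→T: 38.2·4.18·(T − 100) = 159.68(T − 100)
  water warms: 904·4.18·(T − 22.3) = 3778.7(T − 22.3)
  cup: 29.68(T − 22.3)
3968.1 T = 86332 + 15968 + 84927 = 187227
T ≈ 47.18 °C, under the boiling point, so the assumption holds.

T_f ≈ 47.2 °C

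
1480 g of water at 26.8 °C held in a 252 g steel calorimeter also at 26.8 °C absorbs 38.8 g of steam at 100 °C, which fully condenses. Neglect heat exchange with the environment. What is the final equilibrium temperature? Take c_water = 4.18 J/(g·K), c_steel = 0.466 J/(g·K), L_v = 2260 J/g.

T_f ≈ 42.2 °C

Setting the total heat transfer to zero:
latent heat released on condensation: 38.8×2260 = 87688; condensate cools 100→T: 38.8×4.18×(T − 100) = 162.18(T − 100); original water: 6186.4(T − 26.8); cup: 117.43(T − 26.8)
6466 T = 87688 + 16218 + 168943 = 272849
T ≈ 42.20 °C, under the boiling point, so the assumption holds.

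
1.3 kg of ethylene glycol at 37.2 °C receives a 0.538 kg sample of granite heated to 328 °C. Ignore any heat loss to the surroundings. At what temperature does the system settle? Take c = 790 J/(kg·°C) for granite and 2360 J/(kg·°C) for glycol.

T_f ≈ 72.6 °C

Conservation of energy gives ΣQ = 0:
0.538·790·(T − 328) + 1.3·2360·(T − 37.2) = 0
425.02(T − 328) + 3068(T − 37.2) = 0
3493 T = 253536
T ≈ 72.58 °C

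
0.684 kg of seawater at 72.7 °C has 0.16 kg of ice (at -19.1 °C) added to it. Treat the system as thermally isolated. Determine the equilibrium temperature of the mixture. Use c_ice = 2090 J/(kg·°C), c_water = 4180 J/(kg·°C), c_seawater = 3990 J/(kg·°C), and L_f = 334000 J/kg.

Conservation of energy gives ΣQ = 0:
ice -19.1→0 °C: 0.16×2090×19.1 = 6387; fusion: m_ice L_f = 0.16×334000 = 53440; meltwater 0→T: 0.16×4180×T = 668.8 T; seawater: 2729.2(T − 72.7)
3398 T = 198410 − 59827 = 138583
T ≈ 40.78 °C (positive, so assuming full melt was valid).

T_f ≈ 40.8 °C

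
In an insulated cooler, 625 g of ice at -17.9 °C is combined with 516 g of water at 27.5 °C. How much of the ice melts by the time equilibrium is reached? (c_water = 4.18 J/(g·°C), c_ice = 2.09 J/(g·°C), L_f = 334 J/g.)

m_melted ≈ 108 g

Water can give up m c ΔT = 516×4.18×27.5 = 59314 J before reaching 0 °C.
Of that, 625×2.09×17.9 = 23382 J goes to bring the ice to 0 °C, leaving 35932 J.
To melt every bit of ice: 625×334 = 208750 J.
Since 35932 < 208750 J, not all the ice melts; equilibrium is at 0 °C.
m_melt = 35932 / L_f = 107.6 g.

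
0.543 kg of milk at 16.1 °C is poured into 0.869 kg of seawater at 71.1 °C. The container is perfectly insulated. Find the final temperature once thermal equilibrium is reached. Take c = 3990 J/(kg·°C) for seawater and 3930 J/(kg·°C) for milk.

With ΣQ=0 the equilibrium temperature is the m·c-weighted mean:
T_f = (3467.3·71.1 + 2134·16.1) / (3467.3 + 2134)
    = 280883 / 5601.3 ≈ 50.15 °C

T_f ≈ 50.1 °C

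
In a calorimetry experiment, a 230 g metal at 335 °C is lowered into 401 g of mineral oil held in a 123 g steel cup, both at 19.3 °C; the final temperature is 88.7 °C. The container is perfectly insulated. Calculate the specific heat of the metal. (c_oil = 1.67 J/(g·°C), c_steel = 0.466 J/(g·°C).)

c ≈ 0.891 J/(g·°C)

Setting the total heat transfer to zero:
230·c·(88.7 − 335) + 401·1.67·(88.7 − 19.3) + 123·0.466·(88.7 − 19.3) = 0
-56649 c = -50453
c = -50453/-56649 ≈ 0.8906 J/(g·°C)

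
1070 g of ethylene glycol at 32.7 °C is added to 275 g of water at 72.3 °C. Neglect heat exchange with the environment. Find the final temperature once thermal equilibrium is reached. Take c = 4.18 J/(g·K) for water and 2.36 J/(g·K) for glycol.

T_f ≈ 45.1 °C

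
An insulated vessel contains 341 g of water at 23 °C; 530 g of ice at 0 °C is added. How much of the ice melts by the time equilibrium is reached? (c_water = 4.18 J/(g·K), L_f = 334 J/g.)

Cooling the water to 0 °C releases 341·4.18·23 = 32784 J.
Melting all 530 g of ice would need 530·334 = 177020 J.
32784 J < 177020 J, so only part of the ice melts and the system sits at 0 °C.
m_melt = 32784 / L_f = 98.15 g.

m_melted ≈ 98.2 g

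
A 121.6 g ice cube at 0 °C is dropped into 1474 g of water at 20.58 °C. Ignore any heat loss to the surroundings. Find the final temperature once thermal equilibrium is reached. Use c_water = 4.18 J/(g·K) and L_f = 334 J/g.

Taking heat into each body as positive, Σ m c ΔT = 0:
fusion: m_ice L_f = 121.6·334 = 40614; meltwater 0→T: 121.6·4.18·T = 508.29 T; water: 6161.3(T − 20.58)
6669.6 T = 126800 − 40614 = 86186
T ≈ 12.92 °C — above 0 °C, consistent with complete melting.

T_f ≈ 12.9 °C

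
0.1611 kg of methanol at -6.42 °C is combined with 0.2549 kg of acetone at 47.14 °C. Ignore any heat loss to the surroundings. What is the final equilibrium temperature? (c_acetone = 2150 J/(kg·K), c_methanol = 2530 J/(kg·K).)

T_f ≈ 24.3 °C

Taking heat into each body as positive, Σ m c ΔT = 0:
0.2549*2150*(T − 47.14) + 0.1611*2530*(T − (-6.42)) = 0
548.04(T − 47.14) + 407.58(T − (-6.42)) = 0
955.62 T = 23218
T = 23218/955.62 ≈ 24.30 °C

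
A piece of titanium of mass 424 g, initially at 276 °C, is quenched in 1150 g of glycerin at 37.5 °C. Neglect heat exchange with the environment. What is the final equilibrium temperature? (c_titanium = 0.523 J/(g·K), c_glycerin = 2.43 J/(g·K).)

T_f ≈ 55.0 °C

|Q_titanium| = |Q_glycerin|:
424×0.523×(276 − T) = 1150×2.43×(T − 37.5)
221.75(276 − T) = 2794.5(T − 37.5)
3016.3 T = 165997  ⇒  T ≈ 55.03 °C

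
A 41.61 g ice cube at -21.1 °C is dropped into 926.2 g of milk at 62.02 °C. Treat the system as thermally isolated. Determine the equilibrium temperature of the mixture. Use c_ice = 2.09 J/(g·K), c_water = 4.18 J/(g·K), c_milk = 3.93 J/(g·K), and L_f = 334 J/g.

T_f ≈ 55.1 °C

Setting the total heat transfer to zero:
warm ice to 0 °C: 41.61×2.09×(0 − (-21.1)) = 1835; latent heat to melt: 41.61×334 = 13898; meltwater 0→T: 41.61×4.18×T = 173.93 T; milk: 3640(T − 62.02)
3813.9 T = 225751 − 15733 = 210018
T ≈ 55.07 °C — above 0 °C, consistent with complete melting.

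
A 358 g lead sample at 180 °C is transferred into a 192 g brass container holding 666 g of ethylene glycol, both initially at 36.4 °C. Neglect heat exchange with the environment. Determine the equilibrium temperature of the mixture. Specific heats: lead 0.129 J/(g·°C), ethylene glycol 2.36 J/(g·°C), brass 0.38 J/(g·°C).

Energy conservation, ΣQ = 0:
358×0.129×(T − 180) + 666×2.36×(T − 36.4) + 192×0.38×(T − 36.4) = 0
46.18(T − 180) + 1571.8(T − 36.4) + 72.96(T − 36.4) = 0
(46.18 + 1571.8 + 72.96) T = 46.18×180 + 1571.8×36.4 + 72.96×36.4
T = 68181 / 1690.9 = 40.3 °C

T_f ≈ 40.3 °C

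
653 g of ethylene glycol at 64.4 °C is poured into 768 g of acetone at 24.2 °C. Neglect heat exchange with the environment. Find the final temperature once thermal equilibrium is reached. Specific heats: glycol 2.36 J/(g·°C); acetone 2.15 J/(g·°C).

T_f ≈ 43.6 °C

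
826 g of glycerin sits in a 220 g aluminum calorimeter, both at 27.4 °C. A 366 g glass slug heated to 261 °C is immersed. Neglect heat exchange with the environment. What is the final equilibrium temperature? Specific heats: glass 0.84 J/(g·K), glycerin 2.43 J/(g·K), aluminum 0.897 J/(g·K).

T_f = Σ m_i c_i T_i / Σ m_i c_i:
T_f = (307.44×261 + 2007.2×27.4 + 197.34×27.4) / (307.44 + 2007.2 + 197.34)
    = 140646 / 2512 ≈ 55.99 °C

T_f ≈ 56.0 °C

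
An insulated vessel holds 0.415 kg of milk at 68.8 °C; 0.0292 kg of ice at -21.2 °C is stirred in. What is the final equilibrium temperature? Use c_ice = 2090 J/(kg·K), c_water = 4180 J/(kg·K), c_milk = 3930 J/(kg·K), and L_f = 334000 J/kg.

Sum of m c ΔT and latent-heat terms is zero:
ice -21.2→0 °C: 0.0292×2090×21.2 = 1293.8
  latent heat to melt: 0.0292×334000 = 9752.8
  meltwater 0→T: 0.0292×4180×T = 122.06 T
  milk: 1630.9(T − 68.8)
1753 T = 112209 − 11047 = 101163
T ≈ 57.71 °C. Since T > 0 °C, the all-ice-melts assumption holds.

T_f ≈ 57.7 °C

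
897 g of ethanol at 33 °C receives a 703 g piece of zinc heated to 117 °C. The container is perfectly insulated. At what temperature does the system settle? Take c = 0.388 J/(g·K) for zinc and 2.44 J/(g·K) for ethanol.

Heat lost by the zinc equals heat gained by the ethanol:
703×0.388×(117 − T) = 897×2.44×(T − 33)
272.76(117 − T) = 2188.7(T − 33)
2461.4 T = 104140  ⇒  T ≈ 42.31 °C

T_f ≈ 42.3 °C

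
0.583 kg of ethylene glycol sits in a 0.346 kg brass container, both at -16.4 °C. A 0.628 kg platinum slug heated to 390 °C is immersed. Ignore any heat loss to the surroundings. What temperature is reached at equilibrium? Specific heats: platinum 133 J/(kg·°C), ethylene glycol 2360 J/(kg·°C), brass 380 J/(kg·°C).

T_f ≈ 4.9 °C

T_f is the heat-capacity-weighted average of the initial temperatures:
T_f = (83.52·390 + 1375.9·(-16.4) + 131.48·(-16.4)) / (83.52 + 1375.9 + 131.48)
    = 7853.7 / 1590.9 ≈ 4.94 °C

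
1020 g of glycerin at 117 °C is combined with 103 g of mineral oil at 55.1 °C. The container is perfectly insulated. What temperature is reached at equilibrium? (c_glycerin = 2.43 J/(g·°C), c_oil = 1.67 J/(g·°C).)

Net heat exchanged in the isolated system is zero:
1020*2.43*(T − 117) + 103*1.67*(T − 55.1) = 0
2650.6 T = 299474
T ≈ 112.98 °C

T_f ≈ 113.0 °C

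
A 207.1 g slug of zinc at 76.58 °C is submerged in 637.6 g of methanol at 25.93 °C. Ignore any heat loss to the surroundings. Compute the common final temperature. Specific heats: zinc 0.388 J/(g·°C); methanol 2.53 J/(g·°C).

T_f ≈ 28.3 °C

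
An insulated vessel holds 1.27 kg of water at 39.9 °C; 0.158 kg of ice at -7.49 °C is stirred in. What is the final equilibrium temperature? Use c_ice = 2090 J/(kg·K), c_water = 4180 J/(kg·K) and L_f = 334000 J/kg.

T_f ≈ 26.2 °C

Energy balance with sensible and latent terms:
warm ice to 0 °C: 0.158·2090·(0 − (-7.49)) = 2473.3; latent heat to melt: 0.158·334000 = 52772; warm the meltwater: 660.44 T; water: 5308.6(T − 39.9)
5969 T = 211813 − 55245 = 156568
T ≈ 26.23 °C (positive, so assuming full melt was valid).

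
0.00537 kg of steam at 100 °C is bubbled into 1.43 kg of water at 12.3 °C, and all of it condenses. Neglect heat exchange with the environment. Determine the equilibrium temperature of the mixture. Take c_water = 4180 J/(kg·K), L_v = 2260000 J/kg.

T_f ≈ 14.7 °C

Sum of m c ΔT and latent-heat terms is zero:
latent heat released on condensation: 0.00537×2260000 = 12136
  condensed water 100 °C→T: 22.45(T − 100)
  water warms: 1.43×4180×(T − 12.3) = 5977.4(T − 12.3)
5999.8 T = 12136 + 2244.7 + 73522 = 87903
T ≈ 14.65 °C, under the boiling point, so the assumption holds.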